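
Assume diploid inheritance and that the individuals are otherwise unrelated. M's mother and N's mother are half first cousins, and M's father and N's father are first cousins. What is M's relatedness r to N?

Independent pedigree routes through distinct common ancestors add.
M and N are related in two ways: half second cousins through their mothers (r = 1/64) and second cousins through their fathers (r = 1/32).
r = 1/64 + 1/32 = 0.046875.

0.046875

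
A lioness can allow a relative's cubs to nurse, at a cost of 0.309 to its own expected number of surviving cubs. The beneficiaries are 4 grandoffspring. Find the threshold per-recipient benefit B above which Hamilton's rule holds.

0.309

r to a grandoffspring = 1/4 (two parent–offspring links: r = (1/2)^2 = 1/4).
Hamilton's rule with n recipients of equal r: n·r·B > C, so B > C/(n·r) = 0.309/(4·0.25) = 0.309.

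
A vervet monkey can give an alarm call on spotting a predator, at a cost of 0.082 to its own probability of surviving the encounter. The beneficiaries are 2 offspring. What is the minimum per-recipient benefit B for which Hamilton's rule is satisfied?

0.082

r to an offspring = 1/2 (one parent–offspring link: r = (1/2)^1 = 1/2).
Hamilton's rule with n recipients of equal r: n·r·B > C, so B > C/(n·r) = 0.082/(2·0.5) = 0.082.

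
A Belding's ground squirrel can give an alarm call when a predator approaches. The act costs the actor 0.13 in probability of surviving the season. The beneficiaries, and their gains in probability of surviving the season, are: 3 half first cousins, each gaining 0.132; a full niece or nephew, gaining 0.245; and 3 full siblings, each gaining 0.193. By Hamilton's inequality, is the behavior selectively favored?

Hamilton's rule: the trait is favored when the sum of r·B over every recipient exceeds the actor's cost C.
r to a half first cousin = 0.0625 (half first cousins share one grandparent — one path of length 4: r = (1/2)^4 = 1/16).
r to a full niece or nephew = 1/4 (full aunt/uncle↔niece/nephew: two paths of length 3 through the shared grandparent pair: r = 2·(1/2)^3 = 1/4).
r to a full sibling = 1/2 (full sibs share both parents — two paths of length 2: r = 2·(1/2)^2 = 1/2).
Summing one r·B term per recipient: 3·0.0625·0.132 + 1·0.25·0.245 + 3·0.5·0.193 = 0.3755.
0.3755 > 0.13: the indirect benefit exceeds the cost.

Yes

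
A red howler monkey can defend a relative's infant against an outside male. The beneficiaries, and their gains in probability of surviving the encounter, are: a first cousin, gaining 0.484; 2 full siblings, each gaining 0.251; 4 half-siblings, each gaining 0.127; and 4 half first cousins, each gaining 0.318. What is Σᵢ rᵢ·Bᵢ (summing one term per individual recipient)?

r to a first cousin = 0.125 (first cousins share one grandparent pair — two paths of length 4: r = 2·(1/2)^4 = 1/8).
r to a full sibling = 1/2 (full sibs share both parents — two paths of length 2: r = 2·(1/2)^2 = 1/2).
r to a half-sibling = 0.25 (half-sibs share one parent — one path of length 2: r = (1/2)^2 = 1/4).
r to a half first cousin = 1/16 (half first cousins share one grandparent — one path of length 4: r = (1/2)^4 = 1/16).
Summing one r·B term per recipient: 1·0.125·0.484 + 2·0.5·0.251 + 4·0.25·0.127 + 4·0.0625·0.318 = 0.518.

0.518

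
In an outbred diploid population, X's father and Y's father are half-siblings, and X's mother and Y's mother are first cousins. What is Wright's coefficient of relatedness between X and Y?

Wright's path rule: contributions from independent ancestry routes add.
X and Y are related in two ways: half first cousins through their fathers (r = 1/16) and second cousins through their mothers (r = 1/32).
r = 1/16 + 1/32 = 3/32 = 0.09375.

0.09375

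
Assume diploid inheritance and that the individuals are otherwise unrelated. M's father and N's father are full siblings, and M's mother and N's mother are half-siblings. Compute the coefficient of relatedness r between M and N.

Relatedness sums over independent paths through distinct common ancestors.
M and N are related in two ways: first cousins through their fathers (r = 1/8) and half first cousins through their mothers (r = 1/16).
r = 1/8 + 1/16 = 0.1875.

0.1875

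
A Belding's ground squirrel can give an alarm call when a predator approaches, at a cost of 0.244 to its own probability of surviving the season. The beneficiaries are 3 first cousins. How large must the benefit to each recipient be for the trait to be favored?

0.6507

r to a first cousin = 0.125 (first cousins share one grandparent pair — two paths of length 4: r = 2·(1/2)^4 = 1/8).
Hamilton's rule with n recipients of equal r: n·r·B > C, so B > C/(n·r) = 0.244/(3·0.125) = 0.6507.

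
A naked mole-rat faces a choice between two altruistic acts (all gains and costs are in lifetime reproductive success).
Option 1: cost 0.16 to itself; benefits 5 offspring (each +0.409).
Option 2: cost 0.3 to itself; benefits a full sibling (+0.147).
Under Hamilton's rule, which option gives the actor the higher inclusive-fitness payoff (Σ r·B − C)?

Option 1: r to an offspring = 0.5.
Option 1: Σ r·B − C = (5·0.5·0.409) − 0.16 = 0.8625.
Option 2: r to a full sibling = 0.5.
Option 2: Σ r·B − C = (1·0.5·0.147) − 0.3 = -0.2265.
Option 1 has the higher net inclusive-fitness payoff.

Option 1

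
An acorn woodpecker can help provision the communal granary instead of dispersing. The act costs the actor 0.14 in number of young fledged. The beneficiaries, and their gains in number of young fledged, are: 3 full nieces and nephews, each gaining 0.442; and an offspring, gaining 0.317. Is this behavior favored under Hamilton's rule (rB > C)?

Hamilton's rule: the trait is favored when the sum of r·B over every recipient exceeds the actor's cost C.
r to a full niece or nephew = 1/4 (full aunt/uncle↔niece/nephew: two paths of length 3 through the shared grandparent pair: r = 2·(1/2)^3 = 1/4).
r to an offspring = 0.5 (one parent–offspring link: r = (1/2)^1 = 1/2).
Summing one r·B term per recipient: 3·0.25·0.442 + 1·0.5·0.317 = 0.49.
0.49 > 0.14: the indirect benefit exceeds the cost.

Yes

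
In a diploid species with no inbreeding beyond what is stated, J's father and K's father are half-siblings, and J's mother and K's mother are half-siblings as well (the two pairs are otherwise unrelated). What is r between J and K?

With two independent routes of shared ancestry, r is the sum of the two contributions.
J and K are related in two ways: half first cousins through their fathers (r = 1/16) and half first cousins through their mothers (r = 1/16).
r = 1/16 + 1/16 = 0.125.

0.125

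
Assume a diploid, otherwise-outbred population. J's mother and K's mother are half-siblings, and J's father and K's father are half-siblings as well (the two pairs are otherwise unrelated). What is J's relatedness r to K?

Relatedness sums over independent paths through distinct common ancestors.
J and K are related in two ways: half first cousins through their mothers (r = 1/16) and half first cousins through their fathers (r = 1/16).
r = 1/16 + 1/16 = 0.125.

0.125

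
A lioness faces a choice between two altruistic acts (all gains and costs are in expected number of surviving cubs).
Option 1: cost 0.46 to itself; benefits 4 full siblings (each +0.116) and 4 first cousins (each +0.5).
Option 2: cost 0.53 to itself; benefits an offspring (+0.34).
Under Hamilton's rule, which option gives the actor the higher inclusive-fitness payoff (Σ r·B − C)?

Option 1

Option 1: r to a full sibling = 0.5.
Option 1: r to a first cousin = 0.125.
Option 1: Σ r·B − C = (4·0.5·0.116 + 4·0.125·0.5) − 0.46 = 0.022.
Option 2: r to an offspring = 0.5.
Option 2: Σ r·B − C = (1·0.5·0.34) − 0.53 = -0.36.
Option 1 has the higher net inclusive-fitness payoff.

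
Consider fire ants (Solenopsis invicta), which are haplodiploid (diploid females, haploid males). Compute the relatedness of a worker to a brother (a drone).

Her haploid brother carries none of their father's genes and a random half of their mother's genome; that half matches the maternal half of her own genome with probability 1/2: r = 1/2 · 1/2 = 1/4.

0.25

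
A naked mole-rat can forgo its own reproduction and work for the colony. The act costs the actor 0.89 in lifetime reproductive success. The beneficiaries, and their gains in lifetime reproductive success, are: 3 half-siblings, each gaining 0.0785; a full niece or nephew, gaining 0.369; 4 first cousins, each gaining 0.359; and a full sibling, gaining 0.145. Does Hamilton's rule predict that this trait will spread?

No

Hamilton's rule: the trait is favored when the sum of r·B over every recipient exceeds the actor's cost C.
r to a half-sibling = 0.25 (half-sibs share one parent — one path of length 2: r = (1/2)^2 = 1/4).
r to a full niece or nephew = 0.25 (full aunt/uncle↔niece/nephew: two paths of length 3 through the shared grandparent pair: r = 2·(1/2)^3 = 1/4).
r to a first cousin = 1/8 (first cousins share one grandparent pair — two paths of length 4: r = 2·(1/2)^4 = 1/8).
r to a full sibling = 0.5 (full sibs share both parents — two paths of length 2: r = 2·(1/2)^2 = 1/2).
Summing one r·B term per recipient: 3·0.25·0.0785 + 1·0.25·0.369 + 4·0.125·0.359 + 1·0.5·0.145 = 0.403125.
0.403125 < 0.89: the indirect benefit is less than the cost.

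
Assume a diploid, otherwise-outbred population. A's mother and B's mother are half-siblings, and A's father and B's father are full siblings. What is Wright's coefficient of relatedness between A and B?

0.1875

Wright's path rule: contributions from independent ancestry routes add.
A and B are related in two ways: half first cousins through their mothers (r = 1/16) and first cousins through their fathers (r = 1/8).
r = 1/16 + 1/8 = 0.1875.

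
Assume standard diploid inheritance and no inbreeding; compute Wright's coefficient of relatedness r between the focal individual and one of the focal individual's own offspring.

0.5

Each parent–offspring link contributes a factor of 1/2, and independent paths through distinct common ancestors add.
One parent–offspring link: r = (1/2)^1 = 1/2.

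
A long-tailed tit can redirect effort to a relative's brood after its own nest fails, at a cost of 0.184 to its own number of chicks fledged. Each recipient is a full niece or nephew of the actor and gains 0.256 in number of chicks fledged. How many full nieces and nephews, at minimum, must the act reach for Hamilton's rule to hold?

3

r to a full niece or nephew = 0.25 (full aunt/uncle↔niece/nephew: two paths of length 3 through the shared grandparent pair: r = 2·(1/2)^3 = 1/4).
Hamilton's rule: n·r·B > C  ⇒  n > C/(r·B) = 0.184/(0.25·0.256) = 2.875.
The smallest integer exceeding 2.875 is 3.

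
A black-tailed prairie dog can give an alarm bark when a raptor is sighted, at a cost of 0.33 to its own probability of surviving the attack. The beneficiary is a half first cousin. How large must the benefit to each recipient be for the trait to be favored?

5.28

r to a half first cousin = 1/16 (half first cousins share one grandparent — one path of length 4: r = (1/2)^4 = 1/16).
Hamilton's rule with n recipients of equal r: n·r·B > C, so B > C/(n·r) = 0.33/(1·0.0625) = 5.28.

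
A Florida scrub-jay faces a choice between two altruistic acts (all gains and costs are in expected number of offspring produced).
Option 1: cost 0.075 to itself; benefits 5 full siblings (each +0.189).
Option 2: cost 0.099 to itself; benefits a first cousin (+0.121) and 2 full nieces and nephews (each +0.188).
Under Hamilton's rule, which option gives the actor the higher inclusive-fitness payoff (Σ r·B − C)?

Option 1: r to a full sibling = 0.5.
Option 1: Σ r·B − C = (5·0.5·0.189) − 0.075 = 0.3975.
Option 2: r to a first cousin = 0.125.
Option 2: r to a full niece or nephew = 0.25.
Option 2: Σ r·B − C = (1·0.125·0.121 + 2·0.25·0.188) − 0.099 = 0.010125.
Option 1 has the higher net inclusive-fitness payoff.

Option 1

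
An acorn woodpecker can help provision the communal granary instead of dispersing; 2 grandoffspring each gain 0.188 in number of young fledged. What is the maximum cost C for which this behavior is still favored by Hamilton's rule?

0.094

r to a grandoffspring = 0.25 (two parent–offspring links: r = (1/2)^2 = 1/4).
Hamilton's rule: n·r·B > C, so the trait is favored while C < n·r·B = 2·0.25·0.188 = 0.094.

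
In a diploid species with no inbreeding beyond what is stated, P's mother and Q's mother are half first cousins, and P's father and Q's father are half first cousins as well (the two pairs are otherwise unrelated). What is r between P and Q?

Relatedness sums over independent paths through distinct common ancestors.
P and Q are related in two ways: half second cousins through their mothers (r = 1/64) and half second cousins through their fathers (r = 1/64).
r = 1/64 + 1/64 = 1/32 = 0.03125.

0.03125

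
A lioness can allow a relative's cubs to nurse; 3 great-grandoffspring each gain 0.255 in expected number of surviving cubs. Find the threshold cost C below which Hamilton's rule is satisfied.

r to a great-grandoffspring = 0.125 (three parent–offspring links: r = (1/2)^3 = 1/8).
Hamilton's rule: n·r·B > C, so the trait is favored while C < n·r·B = 3·0.125·0.255 = 0.095625.

0.095625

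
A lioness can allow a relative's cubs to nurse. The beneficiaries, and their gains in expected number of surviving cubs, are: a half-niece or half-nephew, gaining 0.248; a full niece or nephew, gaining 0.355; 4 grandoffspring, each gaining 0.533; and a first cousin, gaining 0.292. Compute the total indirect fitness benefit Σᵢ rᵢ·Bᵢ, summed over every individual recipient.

r to a half-niece or half-nephew = 0.125 (half-aunt/uncle↔niece/nephew: one path of length 3: r = (1/2)^3 = 1/8).
r to a full niece or nephew = 1/4 (full aunt/uncle↔niece/nephew: two paths of length 3 through the shared grandparent pair: r = 2·(1/2)^3 = 1/4).
r to a grandoffspring = 0.25 (two parent–offspring links: r = (1/2)^2 = 1/4).
r to a first cousin = 0.125 (first cousins share one grandparent pair — two paths of length 4: r = 2·(1/2)^4 = 1/8).
Summing one r·B term per recipient: 1·0.125·0.248 + 1·0.25·0.355 + 4·0.25·0.533 + 1·0.125·0.292 = 0.68925.

0.68925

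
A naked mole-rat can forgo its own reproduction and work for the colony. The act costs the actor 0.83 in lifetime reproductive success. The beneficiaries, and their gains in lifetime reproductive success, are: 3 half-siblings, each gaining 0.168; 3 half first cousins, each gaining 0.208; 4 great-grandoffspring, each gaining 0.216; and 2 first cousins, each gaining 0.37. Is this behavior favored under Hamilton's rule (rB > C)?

No

Hamilton's rule: the trait is favored when the sum of r·B over every recipient exceeds the actor's cost C.
r to a half-sibling = 0.25 (half-sibs share one parent — one path of length 2: r = (1/2)^2 = 1/4).
r to a half first cousin = 1/16 (half first cousins share one grandparent — one path of length 4: r = (1/2)^4 = 1/16).
r to a great-grandoffspring = 1/8 (three parent–offspring links: r = (1/2)^3 = 1/8).
r to a first cousin = 1/8 (first cousins share one grandparent pair — two paths of length 4: r = 2·(1/2)^4 = 1/8).
Summing one r·B term per recipient: 3·0.25·0.168 + 3·0.0625·0.208 + 4·0.125·0.216 + 2·0.125·0.37 = 0.3655.
0.3655 < 0.83: the indirect benefit is less than the cost.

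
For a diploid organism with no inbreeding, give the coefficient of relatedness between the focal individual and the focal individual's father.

0.5

Each parent–offspring link contributes a factor of 1/2, and independent paths through distinct common ancestors add.
One parent–offspring link: r = (1/2)^1 = 1/2.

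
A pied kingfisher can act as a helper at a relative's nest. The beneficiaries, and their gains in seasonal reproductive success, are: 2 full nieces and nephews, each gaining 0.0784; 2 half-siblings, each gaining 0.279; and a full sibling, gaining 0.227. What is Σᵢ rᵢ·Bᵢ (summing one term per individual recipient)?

r to a full niece or nephew = 0.25 (full aunt/uncle↔niece/nephew: two paths of length 3 through the shared grandparent pair: r = 2·(1/2)^3 = 1/4).
r to a half-sibling = 1/4 (half-sibs share one parent — one path of length 2: r = (1/2)^2 = 1/4).
r to a full sibling = 0.5 (full sibs share both parents — two paths of length 2: r = 2·(1/2)^2 = 1/2).
Summing one r·B term per recipient: 2·0.25·0.0784 + 2·0.25·0.279 + 1·0.5·0.227 = 0.2922.

0.2922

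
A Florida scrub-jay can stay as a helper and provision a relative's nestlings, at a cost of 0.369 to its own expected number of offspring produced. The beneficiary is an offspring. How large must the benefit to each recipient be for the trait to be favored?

0.738

r to an offspring = 1/2 (one parent–offspring link: r = (1/2)^1 = 1/2).
Hamilton's rule with n recipients of equal r: n·r·B > C, so B > C/(n·r) = 0.369/(1·0.5) = 0.738.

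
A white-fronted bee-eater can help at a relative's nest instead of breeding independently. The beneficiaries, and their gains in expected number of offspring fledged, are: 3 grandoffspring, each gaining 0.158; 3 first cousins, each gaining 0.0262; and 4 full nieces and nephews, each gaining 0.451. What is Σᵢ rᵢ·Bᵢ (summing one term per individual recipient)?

0.579325

r to a grandoffspring = 0.25 (two parent–offspring links: r = (1/2)^2 = 1/4).
r to a first cousin = 1/8 (first cousins share one grandparent pair — two paths of length 4: r = 2·(1/2)^4 = 1/8).
r to a full niece or nephew = 0.25 (full aunt/uncle↔niece/nephew: two paths of length 3 through the shared grandparent pair: r = 2·(1/2)^3 = 1/4).
Summing one r·B term per recipient: 3·0.25·0.158 + 3·0.125·0.0262 + 4·0.25·0.451 = 0.579325.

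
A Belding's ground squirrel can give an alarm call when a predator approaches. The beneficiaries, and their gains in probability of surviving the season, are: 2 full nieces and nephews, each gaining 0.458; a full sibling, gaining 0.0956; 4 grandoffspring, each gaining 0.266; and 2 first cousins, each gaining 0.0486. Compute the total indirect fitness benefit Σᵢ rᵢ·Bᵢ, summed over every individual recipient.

r to a full niece or nephew = 1/4 (full aunt/uncle↔niece/nephew: two paths of length 3 through the shared grandparent pair: r = 2·(1/2)^3 = 1/4).
r to a full sibling = 1/2 (full sibs share both parents — two paths of length 2: r = 2·(1/2)^2 = 1/2).
r to a grandoffspring = 1/4 (two parent–offspring links: r = (1/2)^2 = 1/4).
r to a first cousin = 0.125 (first cousins share one grandparent pair — two paths of length 4: r = 2·(1/2)^4 = 1/8).
Summing one r·B term per recipient: 2·0.25·0.458 + 1·0.5·0.0956 + 4·0.25·0.266 + 2·0.125·0.0486 = 0.55495.

0.55495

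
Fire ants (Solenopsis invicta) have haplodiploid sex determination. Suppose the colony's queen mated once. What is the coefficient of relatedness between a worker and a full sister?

0.75

Haplodiploid full sisters inherit their father's entire haploid genome identically (contributing 1/2) and on average half of their mother's contribution (1/2 · 1/2 = 1/4); r = 1/2 + 1/4 = 3/4.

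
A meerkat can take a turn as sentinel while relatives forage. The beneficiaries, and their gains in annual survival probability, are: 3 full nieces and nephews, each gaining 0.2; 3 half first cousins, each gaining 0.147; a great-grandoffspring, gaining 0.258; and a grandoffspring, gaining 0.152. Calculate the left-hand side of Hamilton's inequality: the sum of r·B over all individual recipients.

0.2478125

r to a full niece or nephew = 1/4 (full aunt/uncle↔niece/nephew: two paths of length 3 through the shared grandparent pair: r = 2·(1/2)^3 = 1/4).
r to a half first cousin = 1/16 (half first cousins share one grandparent — one path of length 4: r = (1/2)^4 = 1/16).
r to a great-grandoffspring = 0.125 (three parent–offspring links: r = (1/2)^3 = 1/8).
r to a grandoffspring = 0.25 (two parent–offspring links: r = (1/2)^2 = 1/4).
Summing one r·B term per recipient: 3·0.25·0.2 + 3·0.0625·0.147 + 1·0.125·0.258 + 1·0.25·0.152 = 0.2478125.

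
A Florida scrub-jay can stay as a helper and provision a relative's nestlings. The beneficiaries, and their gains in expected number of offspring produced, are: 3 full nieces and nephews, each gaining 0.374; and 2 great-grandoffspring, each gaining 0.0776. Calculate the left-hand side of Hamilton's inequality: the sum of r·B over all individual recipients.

0.2999

r to a full niece or nephew = 0.25 (full aunt/uncle↔niece/nephew: two paths of length 3 through the shared grandparent pair: r = 2·(1/2)^3 = 1/4).
r to a great-grandoffspring = 1/8 (three parent–offspring links: r = (1/2)^3 = 1/8).
Summing one r·B term per recipient: 3·0.25·0.374 + 2·0.125·0.0776 = 0.2999.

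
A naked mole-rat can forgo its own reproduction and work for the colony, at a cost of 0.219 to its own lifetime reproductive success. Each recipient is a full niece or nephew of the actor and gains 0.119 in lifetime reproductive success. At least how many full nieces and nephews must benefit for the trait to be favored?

r to a full niece or nephew = 0.25 (full aunt/uncle↔niece/nephew: two paths of length 3 through the shared grandparent pair: r = 2·(1/2)^3 = 1/4).
Hamilton's rule: n·r·B > C  ⇒  n > C/(r·B) = 0.219/(0.25·0.119) = 7.361.
The smallest integer exceeding 7.361 is 8.

8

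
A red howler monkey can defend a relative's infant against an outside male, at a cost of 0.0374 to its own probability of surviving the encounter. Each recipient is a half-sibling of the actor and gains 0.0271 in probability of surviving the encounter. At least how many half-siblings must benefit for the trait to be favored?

6

r to a half-sibling = 1/4 (half-sibs share one parent — one path of length 2: r = (1/2)^2 = 1/4).
Hamilton's rule: n·r·B > C  ⇒  n > C/(r·B) = 0.0374/(0.25·0.0271) = 5.52.
The smallest integer exceeding 5.52 is 6.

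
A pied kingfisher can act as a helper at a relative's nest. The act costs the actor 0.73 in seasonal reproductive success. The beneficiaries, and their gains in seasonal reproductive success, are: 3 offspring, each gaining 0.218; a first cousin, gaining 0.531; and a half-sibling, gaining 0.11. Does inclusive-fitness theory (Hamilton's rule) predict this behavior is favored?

No

Hamilton's rule: the trait is favored when the sum of r·B over every recipient exceeds the actor's cost C.
r to an offspring = 1/2 (one parent–offspring link: r = (1/2)^1 = 1/2).
r to a first cousin = 1/8 (first cousins share one grandparent pair — two paths of length 4: r = 2·(1/2)^4 = 1/8).
r to a half-sibling = 0.25 (half-sibs share one parent — one path of length 2: r = (1/2)^2 = 1/4).
Summing one r·B term per recipient: 3·0.5·0.218 + 1·0.125·0.531 + 1·0.25·0.11 = 0.420875.
0.420875 < 0.73: the indirect benefit is less than the cost.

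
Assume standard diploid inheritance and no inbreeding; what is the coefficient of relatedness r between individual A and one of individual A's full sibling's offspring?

0.25

Each parent–offspring link contributes a factor of 1/2, and independent paths through distinct common ancestors add.
Full aunt/uncle↔niece/nephew: two paths of length 3 through the shared grandparent pair: r = 2·(1/2)^3 = 1/4.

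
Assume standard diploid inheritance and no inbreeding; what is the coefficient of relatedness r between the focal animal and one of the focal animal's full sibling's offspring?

0.25

Each parent–offspring link contributes a factor of 1/2, and independent paths through distinct common ancestors add.
Full aunt/uncle↔niece/nephew: two paths of length 3 through the shared grandparent pair: r = 2·(1/2)^3 = 1/4.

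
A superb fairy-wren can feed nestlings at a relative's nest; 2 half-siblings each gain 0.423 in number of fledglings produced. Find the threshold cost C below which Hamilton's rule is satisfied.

r to a half-sibling = 1/4 (half-sibs share one parent — one path of length 2: r = (1/2)^2 = 1/4).
Hamilton's rule: n·r·B > C, so the trait is favored while C < n·r·B = 2·0.25·0.423 = 0.2115.

0.2115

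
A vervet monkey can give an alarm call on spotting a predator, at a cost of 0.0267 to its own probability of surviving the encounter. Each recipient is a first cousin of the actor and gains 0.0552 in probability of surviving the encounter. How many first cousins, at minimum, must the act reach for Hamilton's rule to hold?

4

r to a first cousin = 0.125 (first cousins share one grandparent pair — two paths of length 4: r = 2·(1/2)^4 = 1/8).
Hamilton's rule: n·r·B > C  ⇒  n > C/(r·B) = 0.0267/(0.125·0.0552) = 3.87.
The smallest integer exceeding 3.87 is 4.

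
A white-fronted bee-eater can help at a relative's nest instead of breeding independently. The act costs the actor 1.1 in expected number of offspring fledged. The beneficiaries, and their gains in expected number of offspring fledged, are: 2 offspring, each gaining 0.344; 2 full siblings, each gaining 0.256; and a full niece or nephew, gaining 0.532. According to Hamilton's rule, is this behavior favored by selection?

Hamilton's rule: the trait is favored when the sum of r·B over every recipient exceeds the actor's cost C.
r to an offspring = 1/2 (one parent–offspring link: r = (1/2)^1 = 1/2).
r to a full sibling = 0.5 (full sibs share both parents — two paths of length 2: r = 2·(1/2)^2 = 1/2).
r to a full niece or nephew = 0.25 (full aunt/uncle↔niece/nephew: two paths of length 3 through the shared grandparent pair: r = 2·(1/2)^3 = 1/4).
Summing one r·B term per recipient: 2·0.5·0.344 + 2·0.5·0.256 + 1·0.25·0.532 = 0.733.
0.733 < 1.1: the indirect benefit is less than the cost.

No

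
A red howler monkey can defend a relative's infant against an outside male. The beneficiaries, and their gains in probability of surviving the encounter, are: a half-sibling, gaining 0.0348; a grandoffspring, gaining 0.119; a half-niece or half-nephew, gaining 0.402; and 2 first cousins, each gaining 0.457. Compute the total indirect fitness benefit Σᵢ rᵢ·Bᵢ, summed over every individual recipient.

0.20295

r to a half-sibling = 0.25 (half-sibs share one parent — one path of length 2: r = (1/2)^2 = 1/4).
r to a grandoffspring = 0.25 (two parent–offspring links: r = (1/2)^2 = 1/4).
r to a half-niece or half-nephew = 0.125 (half-aunt/uncle↔niece/nephew: one path of length 3: r = (1/2)^3 = 1/8).
r to a first cousin = 1/8 (first cousins share one grandparent pair — two paths of length 4: r = 2·(1/2)^4 = 1/8).
Summing one r·B term per recipient: 1·0.25·0.0348 + 1·0.25·0.119 + 1·0.125·0.402 + 2·0.125·0.457 = 0.20295.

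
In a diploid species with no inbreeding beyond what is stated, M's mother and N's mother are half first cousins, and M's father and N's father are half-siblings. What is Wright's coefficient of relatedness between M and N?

Relatedness sums over independent paths through distinct common ancestors.
M and N are related in two ways: half second cousins through their mothers (r = 1/64) and half first cousins through their fathers (r = 1/16).
r = 1/64 + 1/16 = 0.078125.

0.078125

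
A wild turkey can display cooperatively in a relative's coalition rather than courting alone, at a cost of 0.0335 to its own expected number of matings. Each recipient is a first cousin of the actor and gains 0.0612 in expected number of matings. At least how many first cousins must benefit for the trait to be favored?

r to a first cousin = 1/8 (first cousins share one grandparent pair — two paths of length 4: r = 2·(1/2)^4 = 1/8).
Hamilton's rule: n·r·B > C  ⇒  n > C/(r·B) = 0.0335/(0.125·0.0612) = 4.379.
The smallest integer exceeding 4.379 is 5.

5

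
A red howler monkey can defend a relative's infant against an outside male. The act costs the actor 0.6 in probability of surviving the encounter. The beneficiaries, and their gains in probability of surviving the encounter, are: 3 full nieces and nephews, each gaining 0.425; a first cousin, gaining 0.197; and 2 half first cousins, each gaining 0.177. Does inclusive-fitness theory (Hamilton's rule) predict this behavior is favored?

Hamilton's rule: the trait is favored when the sum of r·B over every recipient exceeds the actor's cost C.
r to a full niece or nephew = 1/4 (full aunt/uncle↔niece/nephew: two paths of length 3 through the shared grandparent pair: r = 2·(1/2)^3 = 1/4).
r to a first cousin = 0.125 (first cousins share one grandparent pair — two paths of length 4: r = 2·(1/2)^4 = 1/8).
r to a half first cousin = 0.0625 (half first cousins share one grandparent — one path of length 4: r = (1/2)^4 = 1/16).
Summing one r·B term per recipient: 3·0.25·0.425 + 1·0.125·0.197 + 2·0.0625·0.177 = 0.3655.
0.3655 < 0.6: the indirect benefit is less than the cost.

No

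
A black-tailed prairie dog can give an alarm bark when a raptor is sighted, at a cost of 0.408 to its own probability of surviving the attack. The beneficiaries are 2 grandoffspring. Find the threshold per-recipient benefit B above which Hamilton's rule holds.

0.816

r to a grandoffspring = 0.25 (two parent–offspring links: r = (1/2)^2 = 1/4).
Hamilton's rule with n recipients of equal r: n·r·B > C, so B > C/(n·r) = 0.408/(2·0.25) = 0.816.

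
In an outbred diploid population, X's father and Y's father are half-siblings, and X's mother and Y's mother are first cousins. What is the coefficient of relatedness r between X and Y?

Independent pedigree routes through distinct common ancestors add.
X and Y are related in two ways: half first cousins through their fathers (r = 1/16) and second cousins through their mothers (r = 1/32).
r = 1/16 + 1/32 = 0.09375.

0.09375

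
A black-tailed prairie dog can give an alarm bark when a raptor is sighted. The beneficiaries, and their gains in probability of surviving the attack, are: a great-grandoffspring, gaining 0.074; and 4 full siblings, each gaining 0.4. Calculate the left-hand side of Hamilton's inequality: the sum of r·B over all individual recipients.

r to a great-grandoffspring = 1/8 (three parent–offspring links: r = (1/2)^3 = 1/8).
r to a full sibling = 0.5 (full sibs share both parents — two paths of length 2: r = 2·(1/2)^2 = 1/2).
Summing one r·B term per recipient: 1·0.125·0.074 + 4·0.5·0.4 = 0.80925.

0.80925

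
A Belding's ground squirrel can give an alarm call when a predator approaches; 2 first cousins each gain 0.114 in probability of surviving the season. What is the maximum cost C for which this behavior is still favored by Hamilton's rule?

0.0285

r to a first cousin = 1/8 (first cousins share one grandparent pair — two paths of length 4: r = 2·(1/2)^4 = 1/8).
Hamilton's rule: n·r·B > C, so the trait is favored while C < n·r·B = 2·0.125·0.114 = 0.0285.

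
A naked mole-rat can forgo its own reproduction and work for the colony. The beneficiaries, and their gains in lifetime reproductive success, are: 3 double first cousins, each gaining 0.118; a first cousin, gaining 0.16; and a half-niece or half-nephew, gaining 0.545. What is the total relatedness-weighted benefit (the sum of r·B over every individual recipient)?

r to a double first cousin = 1/4 (double first cousins share both grandparent pairs — four paths of length 4: r = 4·(1/2)^4 = 1/4).
r to a first cousin = 1/8 (first cousins share one grandparent pair — two paths of length 4: r = 2·(1/2)^4 = 1/8).
r to a half-niece or half-nephew = 0.125 (half-aunt/uncle↔niece/nephew: one path of length 3: r = (1/2)^3 = 1/8).
Summing one r·B term per recipient: 3·0.25·0.118 + 1·0.125·0.16 + 1·0.125·0.545 = 0.176625.

0.176625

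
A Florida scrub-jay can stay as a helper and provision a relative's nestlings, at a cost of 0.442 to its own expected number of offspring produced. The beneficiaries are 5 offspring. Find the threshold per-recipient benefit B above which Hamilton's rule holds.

r to an offspring = 1/2 (one parent–offspring link: r = (1/2)^1 = 1/2).
Hamilton's rule with n recipients of equal r: n·r·B > C, so B > C/(n·r) = 0.442/(5·0.5) = 0.1768.

0.1768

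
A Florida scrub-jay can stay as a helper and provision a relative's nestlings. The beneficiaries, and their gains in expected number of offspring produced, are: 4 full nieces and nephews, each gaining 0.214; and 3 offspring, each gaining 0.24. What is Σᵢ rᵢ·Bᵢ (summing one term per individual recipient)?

0.574

r to a full niece or nephew = 1/4 (full aunt/uncle↔niece/nephew: two paths of length 3 through the shared grandparent pair: r = 2·(1/2)^3 = 1/4).
r to an offspring = 1/2 (one parent–offspring link: r = (1/2)^1 = 1/2).
Summing one r·B term per recipient: 4·0.25·0.214 + 3·0.5·0.24 = 0.574.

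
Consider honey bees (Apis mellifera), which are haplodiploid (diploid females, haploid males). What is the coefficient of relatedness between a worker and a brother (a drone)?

0.25

Her haploid brother carries none of their father's genes and a random half of their mother's genome; that half matches the maternal half of her own genome with probability 1/2: r = 1/2 · 1/2 = 1/4.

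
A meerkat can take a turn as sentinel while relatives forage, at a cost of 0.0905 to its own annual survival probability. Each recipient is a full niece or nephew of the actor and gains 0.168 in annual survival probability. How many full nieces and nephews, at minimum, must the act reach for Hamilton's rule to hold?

r to a full niece or nephew = 1/4 (full aunt/uncle↔niece/nephew: two paths of length 3 through the shared grandparent pair: r = 2·(1/2)^3 = 1/4).
Hamilton's rule: n·r·B > C  ⇒  n > C/(r·B) = 0.0905/(0.25·0.168) = 2.155.
The smallest integer exceeding 2.155 is 3.

3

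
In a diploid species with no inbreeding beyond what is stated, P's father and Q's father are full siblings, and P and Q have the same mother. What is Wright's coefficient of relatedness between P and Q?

Wright's path rule: contributions from independent ancestry routes add.
P and Q are related in two ways: first cousins through their fathers (r = 1/8) and half-sibs through their shared mother (r = 1/4).
r = 1/8 + 1/4 = 3/8 = 0.375.

0.375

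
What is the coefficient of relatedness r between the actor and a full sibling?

Each parent–offspring link contributes a factor of 1/2, and independent paths through distinct common ancestors add.
Full sibs share both parents — two paths of length 2: r = 2·(1/2)^2 = 1/2.

0.5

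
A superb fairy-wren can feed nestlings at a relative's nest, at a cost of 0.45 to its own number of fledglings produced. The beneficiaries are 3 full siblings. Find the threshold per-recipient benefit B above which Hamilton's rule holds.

r to a full sibling = 1/2 (full sibs share both parents — two paths of length 2: r = 2·(1/2)^2 = 1/2).
Hamilton's rule with n recipients of equal r: n·r·B > C, so B > C/(n·r) = 0.45/(3·0.5) = 0.3.

0.3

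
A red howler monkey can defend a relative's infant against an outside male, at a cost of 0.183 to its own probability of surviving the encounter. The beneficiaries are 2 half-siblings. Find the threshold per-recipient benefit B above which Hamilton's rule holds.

r to a half-sibling = 1/4 (half-sibs share one parent — one path of length 2: r = (1/2)^2 = 1/4).
Hamilton's rule with n recipients of equal r: n·r·B > C, so B > C/(n·r) = 0.183/(2·0.25) = 0.366.

0.366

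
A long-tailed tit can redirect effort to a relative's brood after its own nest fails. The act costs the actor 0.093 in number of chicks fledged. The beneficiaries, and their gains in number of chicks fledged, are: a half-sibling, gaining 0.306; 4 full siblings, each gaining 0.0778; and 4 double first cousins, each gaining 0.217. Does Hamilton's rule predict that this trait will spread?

Yes

Hamilton's rule: the trait is favored when the sum of r·B over every recipient exceeds the actor's cost C.
r to a half-sibling = 1/4 (half-sibs share one parent — one path of length 2: r = (1/2)^2 = 1/4).
r to a full sibling = 1/2 (full sibs share both parents — two paths of length 2: r = 2·(1/2)^2 = 1/2).
r to a double first cousin = 0.25 (double first cousins share both grandparent pairs — four paths of length 4: r = 4·(1/2)^4 = 1/4).
Summing one r·B term per recipient: 1·0.25·0.306 + 4·0.5·0.0778 + 4·0.25·0.217 = 0.4491.
0.4491 > 0.093: the indirect benefit exceeds the cost.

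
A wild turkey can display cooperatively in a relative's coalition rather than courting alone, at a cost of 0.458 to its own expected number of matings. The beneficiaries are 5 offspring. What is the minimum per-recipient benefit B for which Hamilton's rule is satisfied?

r to an offspring = 1/2 (one parent–offspring link: r = (1/2)^1 = 1/2).
Hamilton's rule with n recipients of equal r: n·r·B > C, so B > C/(n·r) = 0.458/(5·0.5) = 0.1832.

0.1832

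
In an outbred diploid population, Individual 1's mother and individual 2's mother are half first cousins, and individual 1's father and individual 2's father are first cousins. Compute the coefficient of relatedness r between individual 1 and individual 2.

0.046875

With two independent routes of shared ancestry, r is the sum of the two contributions.
Individual 1 and individual 2 are related in two ways: half second cousins through their mothers (r = 1/64) and second cousins through their fathers (r = 1/32).
r = 1/64 + 1/32 = 0.046875.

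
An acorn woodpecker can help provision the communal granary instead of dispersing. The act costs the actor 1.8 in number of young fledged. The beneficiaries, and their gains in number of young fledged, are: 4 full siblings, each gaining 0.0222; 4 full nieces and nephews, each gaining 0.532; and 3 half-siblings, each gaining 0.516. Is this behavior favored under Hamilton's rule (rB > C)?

Hamilton's rule: the trait is favored when the sum of r·B over every recipient exceeds the actor's cost C.
r to a full sibling = 0.5 (full sibs share both parents — two paths of length 2: r = 2·(1/2)^2 = 1/2).
r to a full niece or nephew = 0.25 (full aunt/uncle↔niece/nephew: two paths of length 3 through the shared grandparent pair: r = 2·(1/2)^3 = 1/4).
r to a half-sibling = 1/4 (half-sibs share one parent — one path of length 2: r = (1/2)^2 = 1/4).
Summing one r·B term per recipient: 4·0.5·0.0222 + 4·0.25·0.532 + 3·0.25·0.516 = 0.9634.
0.9634 < 1.8: the indirect benefit is less than the cost.

No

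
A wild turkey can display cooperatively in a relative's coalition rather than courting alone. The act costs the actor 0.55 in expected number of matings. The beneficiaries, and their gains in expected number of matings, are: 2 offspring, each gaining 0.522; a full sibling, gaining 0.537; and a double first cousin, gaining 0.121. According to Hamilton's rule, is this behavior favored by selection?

Hamilton's rule: the trait is favored when the sum of r·B over every recipient exceeds the actor's cost C.
r to an offspring = 0.5 (one parent–offspring link: r = (1/2)^1 = 1/2).
r to a full sibling = 0.5 (full sibs share both parents — two paths of length 2: r = 2·(1/2)^2 = 1/2).
r to a double first cousin = 1/4 (double first cousins share both grandparent pairs — four paths of length 4: r = 4·(1/2)^4 = 1/4).
Summing one r·B term per recipient: 2·0.5·0.522 + 1·0.5·0.537 + 1·0.25·0.121 = 0.82075.
0.82075 > 0.55: the indirect benefit exceeds the cost.

Yes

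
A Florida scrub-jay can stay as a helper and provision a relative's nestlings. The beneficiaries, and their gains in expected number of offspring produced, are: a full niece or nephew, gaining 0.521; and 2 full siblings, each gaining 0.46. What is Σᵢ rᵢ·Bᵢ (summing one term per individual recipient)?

0.59025

r to a full niece or nephew = 1/4 (full aunt/uncle↔niece/nephew: two paths of length 3 through the shared grandparent pair: r = 2·(1/2)^3 = 1/4).
r to a full sibling = 1/2 (full sibs share both parents — two paths of length 2: r = 2·(1/2)^2 = 1/2).
Summing one r·B term per recipient: 1·0.25·0.521 + 2·0.5·0.46 = 0.59025.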